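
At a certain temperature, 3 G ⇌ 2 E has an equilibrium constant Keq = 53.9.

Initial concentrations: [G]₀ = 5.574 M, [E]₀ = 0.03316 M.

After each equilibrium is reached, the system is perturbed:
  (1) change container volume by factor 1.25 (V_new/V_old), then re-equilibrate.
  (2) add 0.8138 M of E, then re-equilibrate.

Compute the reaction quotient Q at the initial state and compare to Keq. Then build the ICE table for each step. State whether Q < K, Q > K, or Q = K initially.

Q₀ = 6.3493e-06 vs Keq = 53.9 ⇒ Q<K, forward
Step 1:
                    G           E
  init          5.574     0.03316
  Δ            -4.981       3.321
  eq           0.5931       3.354
  solve Keq expr → x = 1.66; check Q = 53.9
Then change container volume by factor 1.25 (V_new/V_old).
Step 2:
                    G           E
  init         0.4745       2.683
  Δ           0.03378    -0.02252
  eq           0.5083        2.66
  solve Keq expr → x = -0.01126; check Q = 53.9
Then add 0.8138 M of E.
Step 3:
                    G           E
  init         0.5083       3.474
  Δ           0.09182    -0.06122
  eq           0.6001       3.413
  solve Keq expr → x = -0.03061; check Q = 53.9

Q₀ = 6.3493e-06; Q < K (proceeds forward)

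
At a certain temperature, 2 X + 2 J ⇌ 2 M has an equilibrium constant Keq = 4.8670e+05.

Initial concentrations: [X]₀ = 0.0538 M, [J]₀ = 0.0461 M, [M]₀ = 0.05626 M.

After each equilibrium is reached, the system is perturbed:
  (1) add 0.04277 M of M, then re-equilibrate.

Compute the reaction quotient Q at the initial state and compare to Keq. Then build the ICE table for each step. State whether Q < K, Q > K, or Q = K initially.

Q₀ = 514.6 vs Keq = 4.8670e+05 ⇒ Q<K, forward
Step 1:
                    X           J           M
  I            0.0538      0.0461     0.05626
  C          -0.03772    -0.03772     0.03772
  E           0.01608    0.008378     0.09398
  solve Keq expr → x = 0.01886; check Q = 4.8670e+05
Then add 0.04277 M of M.
Step 2:
                    X           J           M
  I           0.01608    0.008378      0.1368
  C          0.002184    0.002184   -0.002184
  E           0.01826     0.01056      0.1346
  solve Keq expr → x = -0.001092; check Q = 4.8670e+05

Q₀ = 514.6; Q < K (proceeds forward)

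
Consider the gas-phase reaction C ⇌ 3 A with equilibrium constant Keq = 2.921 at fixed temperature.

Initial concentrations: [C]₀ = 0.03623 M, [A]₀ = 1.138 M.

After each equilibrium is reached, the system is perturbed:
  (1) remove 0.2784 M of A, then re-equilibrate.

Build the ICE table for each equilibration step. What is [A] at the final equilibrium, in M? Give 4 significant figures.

[A]_eq = 0.6655 M

Q₀ = 40.68 vs Keq = 2.921 ⇒ Q>K, reverse
Step 1:
                    C           A
  I           0.03623       1.138
  C            0.1217     -0.3652
  E             0.158      0.7728
  solve Keq expr → x = -0.1217; check Q = 2.921
Then remove 0.2784 M of A.
Step 2:
                    C           A
  I             0.158      0.4944
  C          -0.05706      0.1712
  E            0.1009      0.6655
  solve Keq expr → x = 0.05706; check Q = 2.921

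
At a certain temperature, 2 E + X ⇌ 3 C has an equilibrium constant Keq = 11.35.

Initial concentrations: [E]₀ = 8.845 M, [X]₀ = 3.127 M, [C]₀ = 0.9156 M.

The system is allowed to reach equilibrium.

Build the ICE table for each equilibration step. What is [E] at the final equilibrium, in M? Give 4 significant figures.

Q₀ = 0.003138 vs Keq = 11.35 ⇒ Q<K, forward
Step 1:
                  E         X         C
  I           8.845     3.127    0.9156
  C          -3.936    -1.968     5.904
  E           4.909     1.159     6.819
  solve Keq expr → x = 1.968; check Q = 11.35

[E]_eq = 4.909 M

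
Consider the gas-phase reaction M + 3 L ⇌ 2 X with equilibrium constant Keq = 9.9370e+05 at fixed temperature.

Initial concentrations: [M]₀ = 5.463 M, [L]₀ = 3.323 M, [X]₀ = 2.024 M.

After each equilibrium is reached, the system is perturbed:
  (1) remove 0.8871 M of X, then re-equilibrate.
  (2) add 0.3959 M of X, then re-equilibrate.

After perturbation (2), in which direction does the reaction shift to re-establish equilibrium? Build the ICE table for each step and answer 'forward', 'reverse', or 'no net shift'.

Direction: reverse

Q₀ = 0.02044 vs Keq = 9.9370e+05 ⇒ Q<K, forward
Step 1:
                    M           L           X
  init          5.463       3.323       2.024
  Δ            -1.102      -3.307       2.205
  eq            4.361     0.01604       4.229
  solve Keq expr → x = 1.102; check Q = 9.9370e+05
Then remove 0.8871 M of X.
Step 2:
                    M           L           X
  init          4.361     0.01604       3.342
  Δ       -7.7500e-04   -0.002325     0.00155
  eq             4.36     0.01371       3.343
  solve Keq expr → x = 7.7500e-04; check Q = 9.9370e+05
Then add 0.3959 M of X.
Step 3:
                    M           L           X
  init           4.36     0.01371       3.739
  Δ        3.5340e-04     0.00106 -7.0679e-04
  eq             4.36     0.01477       3.738
  solve Keq expr → x = -3.5340e-04; check Q = 9.9370e+05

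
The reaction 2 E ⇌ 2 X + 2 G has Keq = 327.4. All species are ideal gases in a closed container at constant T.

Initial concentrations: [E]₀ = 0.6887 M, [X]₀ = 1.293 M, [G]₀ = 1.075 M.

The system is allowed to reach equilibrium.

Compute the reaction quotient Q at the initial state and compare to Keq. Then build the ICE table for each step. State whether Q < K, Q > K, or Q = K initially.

Q₀ = 4.073 vs Keq = 327.4 ⇒ Q<K, forward
Step 1:
                    E           X           G
  I            0.6887       1.293       1.075
  C           -0.5275      0.5275      0.5275
  E            0.1612        1.82       1.602
  solve Keq expr → x = 0.2637; check Q = 327.4

Q₀ = 4.073; Q < K (proceeds forward)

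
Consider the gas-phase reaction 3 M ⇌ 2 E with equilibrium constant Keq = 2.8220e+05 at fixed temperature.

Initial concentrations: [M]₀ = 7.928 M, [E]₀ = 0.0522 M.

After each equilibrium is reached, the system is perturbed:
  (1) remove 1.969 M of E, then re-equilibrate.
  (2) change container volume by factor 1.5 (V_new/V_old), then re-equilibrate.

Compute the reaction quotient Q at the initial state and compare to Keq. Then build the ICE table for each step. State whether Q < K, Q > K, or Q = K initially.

Q₀ = 5.4683e-06 vs Keq = 2.8220e+05 ⇒ Q<K, forward
Step 1:
                  M         E
  I           7.928    0.0522
  C          -7.882     5.254
  E         0.04638     5.307
  solve Keq expr → x = 2.627; check Q = 2.8220e+05
Then remove 1.969 M of E.
Step 2:
                  M         E
  I         0.04638     3.338
  C        -0.01228  0.008186
  E          0.0341     3.346
  solve Keq expr → x = 0.004093; check Q = 2.8220e+05
Then change container volume by factor 1.5 (V_new/V_old).
Step 3:
                  M         E
  I         0.02274     2.231
  C        0.003273 -0.002182
  E         0.02601     2.228
  solve Keq expr → x = -0.001091; check Q = 2.8220e+05

Q₀ = 5.4683e-06; Q < K (proceeds forward)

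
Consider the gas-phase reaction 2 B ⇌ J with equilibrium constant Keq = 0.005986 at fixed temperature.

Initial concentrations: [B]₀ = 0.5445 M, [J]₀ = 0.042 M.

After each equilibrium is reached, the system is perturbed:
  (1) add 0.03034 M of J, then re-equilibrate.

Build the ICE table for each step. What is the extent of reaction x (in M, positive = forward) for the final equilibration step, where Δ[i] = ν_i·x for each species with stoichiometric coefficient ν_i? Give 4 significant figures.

Q₀ = 0.1417 vs Keq = 0.005986 ⇒ Q>K, reverse
Step 1:
                    B           J
  init         0.5445       0.042
  Δ           0.07934    -0.03967
  eq           0.6238     0.00233
  solve Keq expr → x = -0.03967; check Q = 0.005986
Then add 0.03034 M of J.
Step 2:
                    B           J
  init         0.6238     0.03267
  Δ           0.05974    -0.02987
  eq           0.6836    0.002797
  solve Keq expr → x = -0.02987; check Q = 0.005986

x = -0.02987 M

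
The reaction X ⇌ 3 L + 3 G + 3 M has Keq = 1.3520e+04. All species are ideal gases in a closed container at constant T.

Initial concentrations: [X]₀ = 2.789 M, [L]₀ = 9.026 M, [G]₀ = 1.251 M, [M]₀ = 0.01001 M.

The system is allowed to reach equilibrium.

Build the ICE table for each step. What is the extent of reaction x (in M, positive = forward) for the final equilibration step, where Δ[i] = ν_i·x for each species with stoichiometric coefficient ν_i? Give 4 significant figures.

x = 0.4119 M

Q₀ = 5.1774e-04 vs Keq = 1.3520e+04 ⇒ Q<K, forward
Step 1:
                    X           L           G           M
  init          2.789       9.026       1.251     0.01001
  Δ           -0.4119       1.236       1.236       1.236
  eq            2.377       10.26       2.487       1.246
  solve Keq expr → x = 0.4119; check Q = 1.3520e+04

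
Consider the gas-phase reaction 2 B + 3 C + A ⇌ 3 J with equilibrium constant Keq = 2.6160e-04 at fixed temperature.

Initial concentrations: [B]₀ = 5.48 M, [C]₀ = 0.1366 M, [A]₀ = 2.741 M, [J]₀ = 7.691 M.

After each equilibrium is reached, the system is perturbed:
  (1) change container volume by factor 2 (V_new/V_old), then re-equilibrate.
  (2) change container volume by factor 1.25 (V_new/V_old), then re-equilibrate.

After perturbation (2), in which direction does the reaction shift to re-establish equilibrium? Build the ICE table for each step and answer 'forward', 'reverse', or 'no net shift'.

Q₀ = 2168 vs Keq = 2.6160e-04 ⇒ Q>K, reverse
Step 1:
                   B          C          A          J
  Initial       5.48     0.1366      2.741      7.691
  Change       3.494      5.241      1.747     -5.241
  Equil        8.974      5.378      4.488       2.45
  solve Keq expr → x = -1.747; check Q = 2.6160e-04
Then change container volume by factor 2 (V_new/V_old).
Step 2:
                   B          C          A          J
  Initial      4.487      2.689      2.244      1.225
  Change       0.306      0.459      0.153     -0.459
  Equil        4.793      3.148      2.397     0.7659
  solve Keq expr → x = -0.153; check Q = 2.6160e-04
Then change container volume by factor 1.25 (V_new/V_old).
Step 3:
                   B          C          A          J
  Initial      3.834      2.518      1.918     0.6127
  Change     0.06367    0.09551    0.03184   -0.09551
  Equil        3.898      2.614      1.949     0.5172
  solve Keq expr → x = -0.03184; check Q = 2.6160e-04

Direction: reverse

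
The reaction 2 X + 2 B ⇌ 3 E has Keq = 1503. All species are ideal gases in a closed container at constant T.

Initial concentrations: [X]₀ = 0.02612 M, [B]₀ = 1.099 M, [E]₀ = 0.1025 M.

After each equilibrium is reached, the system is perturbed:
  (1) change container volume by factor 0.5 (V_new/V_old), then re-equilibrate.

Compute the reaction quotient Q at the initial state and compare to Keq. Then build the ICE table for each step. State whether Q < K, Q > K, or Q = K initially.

Q₀ = 1.307 vs Keq = 1503 ⇒ Q<K, forward
Step 1:
                    X           B           E
  init        0.02612       1.099      0.1025
  Δ          -0.02486    -0.02486      0.0373
  eq         0.001255       1.074      0.1398
  solve Keq expr → x = 0.01243; check Q = 1503
Then change container volume by factor 0.5 (V_new/V_old).
Step 2:
                    X           B           E
  init        0.00251       2.148      0.2796
  Δ       -7.2431e-04 -7.2431e-04    0.001086
  eq         0.001786       2.148      0.2807
  solve Keq expr → x = 3.6216e-04; check Q = 1503

Q₀ = 1.307; Q < K (proceeds forward)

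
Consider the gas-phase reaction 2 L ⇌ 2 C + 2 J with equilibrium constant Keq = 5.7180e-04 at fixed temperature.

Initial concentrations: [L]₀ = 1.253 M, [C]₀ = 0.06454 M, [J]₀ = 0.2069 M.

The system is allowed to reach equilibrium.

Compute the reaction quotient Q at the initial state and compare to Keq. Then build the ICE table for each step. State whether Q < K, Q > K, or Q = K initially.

Q₀ = 1.1357e-04; Q < K (proceeds forward)

Q₀ = 1.1357e-04 vs Keq = 5.7180e-04 ⇒ Q<K, forward
Step 1:
                  L         C         J
  init        1.253   0.06454    0.2069
  Δ        -0.04833   0.04833   0.04833
  eq          1.205    0.1129    0.2552
  solve Keq expr → x = 0.02416; check Q = 5.7180e-04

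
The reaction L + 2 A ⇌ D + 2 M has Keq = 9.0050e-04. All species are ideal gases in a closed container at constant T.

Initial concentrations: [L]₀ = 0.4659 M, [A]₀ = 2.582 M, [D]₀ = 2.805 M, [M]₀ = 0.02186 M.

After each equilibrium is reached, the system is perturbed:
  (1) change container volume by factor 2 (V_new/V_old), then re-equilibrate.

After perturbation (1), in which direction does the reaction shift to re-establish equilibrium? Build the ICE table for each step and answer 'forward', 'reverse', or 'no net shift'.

Direction: no net shift

Q₀ = 4.3155e-04 vs Keq = 9.0050e-04 ⇒ Q<K, forward
Step 1:
                    L           A           D           M
  init         0.4659       2.582       2.805     0.02186
  Δ         -0.004708   -0.009417    0.004708    0.009417
  eq           0.4612       2.573        2.81     0.03128
  solve Keq expr → x = 0.004708; check Q = 9.0050e-04
Then change container volume by factor 2 (V_new/V_old).
Step 2:
                    L           A           D           M
  init         0.2306       1.286       1.405     0.01564
  Δ                 0           0           0           0
  eq           0.2306       1.286       1.405     0.01564
  solve Keq expr → x = 0; check Q = 9.0050e-04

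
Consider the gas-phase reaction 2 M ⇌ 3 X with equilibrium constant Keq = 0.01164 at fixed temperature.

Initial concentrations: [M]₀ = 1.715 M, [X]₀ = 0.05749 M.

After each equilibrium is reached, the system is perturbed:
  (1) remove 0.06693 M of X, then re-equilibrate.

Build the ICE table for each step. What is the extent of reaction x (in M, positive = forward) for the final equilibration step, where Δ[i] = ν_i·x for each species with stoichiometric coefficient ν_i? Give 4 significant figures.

x = 0.02052 M

Q₀ = 6.4602e-05 vs Keq = 0.01164 ⇒ Q<K, forward
Step 1:
                  M         X
  I           1.715   0.05749
  C         -0.1641    0.2462
  E           1.551    0.3036
  solve Keq expr → x = 0.08205; check Q = 0.01164
Then remove 0.06693 M of X.
Step 2:
                  M         X
  I           1.551    0.2367
  C        -0.04103   0.06155
  E            1.51    0.2983
  solve Keq expr → x = 0.02052; check Q = 0.01164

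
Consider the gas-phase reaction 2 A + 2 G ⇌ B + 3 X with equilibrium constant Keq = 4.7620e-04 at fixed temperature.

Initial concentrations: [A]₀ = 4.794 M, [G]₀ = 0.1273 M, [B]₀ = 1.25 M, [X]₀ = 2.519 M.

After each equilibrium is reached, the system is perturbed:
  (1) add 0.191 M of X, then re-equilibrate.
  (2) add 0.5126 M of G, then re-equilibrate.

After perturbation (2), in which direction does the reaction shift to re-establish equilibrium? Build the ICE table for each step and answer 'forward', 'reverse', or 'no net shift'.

Q₀ = 53.65 vs Keq = 4.7620e-04 ⇒ Q>K, reverse
Step 1:
                    A           G           B           X
  Initial       4.794      0.1273        1.25       2.519
  Change        1.396       1.396      -0.698      -2.094
  Equil          6.19       1.523       0.552      0.4249
  solve Keq expr → x = -0.698; check Q = 4.7620e-04
Then add 0.191 M of X.
Step 2:
                    A           G           B           X
  Initial        6.19       1.523       0.552      0.6159
  Change       0.1018      0.1018    -0.05091     -0.1527
  Equil         6.292       1.625      0.5011      0.4632
  solve Keq expr → x = -0.05091; check Q = 4.7620e-04
Then add 0.5126 M of G.
Step 3:
                    A           G           B           X
  Initial       6.292       2.138      0.5011      0.4632
  Change     -0.04869    -0.04869     0.02434     0.07303
  Equil         6.243       2.089      0.5254      0.5362
  solve Keq expr → x = 0.02434; check Q = 4.7620e-04

Direction: forward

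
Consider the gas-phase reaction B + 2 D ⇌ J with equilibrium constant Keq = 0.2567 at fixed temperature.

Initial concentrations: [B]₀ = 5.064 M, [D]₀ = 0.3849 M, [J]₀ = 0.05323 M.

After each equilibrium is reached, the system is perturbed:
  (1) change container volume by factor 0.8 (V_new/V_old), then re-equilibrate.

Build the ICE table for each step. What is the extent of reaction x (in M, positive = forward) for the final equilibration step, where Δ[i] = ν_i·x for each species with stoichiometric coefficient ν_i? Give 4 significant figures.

Q₀ = 0.07095 vs Keq = 0.2567 ⇒ Q<K, forward
Step 1:
                   B          D          J
  init         5.064     0.3849    0.05323
  Δ          -0.0505     -0.101     0.0505
  eq           5.014     0.2839     0.1037
  solve Keq expr → x = 0.0505; check Q = 0.2567
Then change container volume by factor 0.8 (V_new/V_old).
Step 2:
                   B          D          J
  init         6.267     0.3549     0.1297
  Δ         -0.02308   -0.04617    0.02308
  eq           6.244     0.3087     0.1527
  solve Keq expr → x = 0.02308; check Q = 0.2567

x = 0.02308 M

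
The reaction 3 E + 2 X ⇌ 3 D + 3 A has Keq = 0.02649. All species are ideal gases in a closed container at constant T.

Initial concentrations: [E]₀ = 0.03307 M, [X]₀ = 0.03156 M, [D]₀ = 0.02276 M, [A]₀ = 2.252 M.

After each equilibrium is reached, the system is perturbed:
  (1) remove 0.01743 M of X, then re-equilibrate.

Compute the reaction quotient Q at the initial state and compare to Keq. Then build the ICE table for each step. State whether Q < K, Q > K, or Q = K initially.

Q₀ = 3738 vs Keq = 0.02649 ⇒ Q>K, reverse
Step 1:
                   E          X          D          A
  Initial    0.03307    0.03156    0.02276      2.252
  Change     0.02182    0.01454   -0.02182   -0.02182
  Equil      0.05489     0.0461 9.4330e-04       2.23
  solve Keq expr → x = -0.007272; check Q = 0.02649
Then remove 0.01743 M of X.
Step 2:
                   E          X          D          A
  Initial    0.05489    0.02867 9.4330e-04       2.23
  Change  2.5011e-04 1.6674e-04 -2.5011e-04 -2.5011e-04
  Equil      0.05514    0.02884 6.9319e-04       2.23
  solve Keq expr → x = -8.3369e-05; check Q = 0.02649

Q₀ = 3738; Q > K (proceeds reverse)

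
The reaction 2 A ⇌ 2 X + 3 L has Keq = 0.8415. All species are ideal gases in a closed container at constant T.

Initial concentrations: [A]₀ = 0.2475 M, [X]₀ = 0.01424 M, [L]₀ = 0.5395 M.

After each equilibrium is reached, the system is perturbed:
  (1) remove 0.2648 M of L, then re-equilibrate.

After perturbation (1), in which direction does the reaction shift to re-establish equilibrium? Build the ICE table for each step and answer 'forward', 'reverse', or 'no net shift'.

Direction: forward

Q₀ = 5.1981e-04 vs Keq = 0.8415 ⇒ Q<K, forward
Step 1:
                  A         X         L
  Initial    0.2475   0.01424    0.5395
  Change    -0.1392    0.1392    0.2088
  Equil      0.1083    0.1535    0.7483
  solve Keq expr → x = 0.06961; check Q = 0.8415
Then remove 0.2648 M of L.
Step 2:
                  A         X         L
  Initial    0.1083    0.1535    0.4835
  Change   -0.03083   0.03083   0.04624
  Equil     0.07746    0.1843    0.5298
  solve Keq expr → x = 0.01541; check Q = 0.8415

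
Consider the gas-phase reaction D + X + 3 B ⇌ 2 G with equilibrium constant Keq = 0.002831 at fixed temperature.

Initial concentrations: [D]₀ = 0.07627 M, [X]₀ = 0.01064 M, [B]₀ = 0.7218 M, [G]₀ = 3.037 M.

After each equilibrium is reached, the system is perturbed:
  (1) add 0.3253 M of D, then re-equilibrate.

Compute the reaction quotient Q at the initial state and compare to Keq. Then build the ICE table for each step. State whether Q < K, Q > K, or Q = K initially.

Q₀ = 3.0223e+04 vs Keq = 0.002831 ⇒ Q>K, reverse
Step 1:
                   D          X          B          G
  I          0.07627    0.01064     0.7218      3.037
  C            1.214      1.214      3.641     -2.428
  E             1.29      1.224      4.363     0.6094
  solve Keq expr → x = -1.214; check Q = 0.002831
Then add 0.3253 M of D.
Step 2:
                   D          X          B          G
  I            1.615      1.224      4.363     0.6094
  C         -0.02282   -0.02282   -0.06845    0.04563
  E            1.593      1.202      4.295     0.6551
  solve Keq expr → x = 0.02282; check Q = 0.002831

Q₀ = 3.0223e+04; Q > K (proceeds reverse)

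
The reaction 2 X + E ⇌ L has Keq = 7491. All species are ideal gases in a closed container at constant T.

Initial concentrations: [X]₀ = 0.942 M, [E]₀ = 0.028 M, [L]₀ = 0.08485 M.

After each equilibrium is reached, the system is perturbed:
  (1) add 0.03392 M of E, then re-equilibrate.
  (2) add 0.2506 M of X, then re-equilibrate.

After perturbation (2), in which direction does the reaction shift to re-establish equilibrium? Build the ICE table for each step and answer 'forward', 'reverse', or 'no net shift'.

Q₀ = 3.415 vs Keq = 7491 ⇒ Q<K, forward
Step 1:
                    X           E           L
  Initial       0.942       0.028     0.08485
  Change     -0.05596    -0.02798     0.02798
  Equil         0.886  1.9186e-05      0.1128
  solve Keq expr → x = 0.02798; check Q = 7491
Then add 0.03392 M of E.
Step 2:
                    X           E           L
  Initial       0.886     0.03394      0.1128
  Change     -0.06782    -0.03391     0.03391
  Equil        0.8182  2.9260e-05      0.1467
  solve Keq expr → x = 0.03391; check Q = 7491
Then add 0.2506 M of X.
Step 3:
                    X           E           L
  Initial       1.069  2.9260e-05      0.1467
  Change  -2.4220e-05 -1.2110e-05  1.2110e-05
  Equil         1.069  1.7150e-05      0.1468
  solve Keq expr → x = 1.2110e-05; check Q = 7491

Direction: forward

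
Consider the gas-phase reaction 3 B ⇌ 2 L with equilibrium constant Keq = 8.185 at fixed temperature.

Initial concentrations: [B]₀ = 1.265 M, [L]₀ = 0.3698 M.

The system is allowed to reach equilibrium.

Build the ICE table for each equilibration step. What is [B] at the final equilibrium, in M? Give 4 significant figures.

Q₀ = 0.06756 vs Keq = 8.185 ⇒ Q<K, forward
Step 1:
                   B          L
  init         1.265     0.3698
  Δ          -0.8011     0.5341
  eq          0.4639     0.9039
  solve Keq expr → x = 0.267; check Q = 8.185

[B]_eq = 0.4639 M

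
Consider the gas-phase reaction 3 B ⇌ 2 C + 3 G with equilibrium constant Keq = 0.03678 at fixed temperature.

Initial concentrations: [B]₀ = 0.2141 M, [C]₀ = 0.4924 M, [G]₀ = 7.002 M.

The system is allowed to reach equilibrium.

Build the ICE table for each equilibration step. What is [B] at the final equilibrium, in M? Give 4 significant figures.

[B]_eq = 0.9361 M

Q₀ = 8481 vs Keq = 0.03678 ⇒ Q>K, reverse
Step 1:
                   B          C          G
  init        0.2141     0.4924      7.002
  Δ            0.722    -0.4814     -0.722
  eq          0.9361    0.01104       6.28
  solve Keq expr → x = -0.2407; check Q = 0.03678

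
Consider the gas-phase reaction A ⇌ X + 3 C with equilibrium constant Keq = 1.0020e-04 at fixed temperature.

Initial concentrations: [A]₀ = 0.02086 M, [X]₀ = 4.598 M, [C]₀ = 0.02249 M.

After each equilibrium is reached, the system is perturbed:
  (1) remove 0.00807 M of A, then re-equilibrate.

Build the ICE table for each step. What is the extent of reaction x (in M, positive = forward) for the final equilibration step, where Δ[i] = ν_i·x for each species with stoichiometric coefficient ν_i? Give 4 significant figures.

x = -3.1112e-04 M

Q₀ = 0.002507 vs Keq = 1.0020e-04 ⇒ Q>K, reverse
Step 1:
                    A           X           C
  init        0.02086       4.598     0.02249
  Δ          0.004751   -0.004751    -0.01425
  eq          0.02561       4.593    0.008236
  solve Keq expr → x = -0.004751; check Q = 1.0020e-04
Then remove 0.00807 M of A.
Step 2:
                    A           X           C
  init        0.01754       4.593    0.008236
  Δ        3.1112e-04 -3.1112e-04 -9.3336e-04
  eq          0.01785       4.593    0.007303
  solve Keq expr → x = -3.1112e-04; check Q = 1.0020e-04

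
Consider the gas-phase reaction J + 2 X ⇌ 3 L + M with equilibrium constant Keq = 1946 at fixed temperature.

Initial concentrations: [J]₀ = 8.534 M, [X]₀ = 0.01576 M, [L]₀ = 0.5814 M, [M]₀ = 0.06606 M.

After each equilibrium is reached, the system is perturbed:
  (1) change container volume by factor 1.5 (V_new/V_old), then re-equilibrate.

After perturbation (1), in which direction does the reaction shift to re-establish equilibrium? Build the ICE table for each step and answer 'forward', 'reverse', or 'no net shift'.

Direction: forward

Q₀ = 6.125 vs Keq = 1946 ⇒ Q<K, forward
Step 1:
                  J         X         L         M
  init        8.534   0.01576    0.5814   0.06606
  Δ       -0.007387  -0.01477   0.02216  0.007387
  eq          8.527 9.8652e-04    0.6036   0.07345
  solve Keq expr → x = 0.007387; check Q = 1946
Then change container volume by factor 1.5 (V_new/V_old).
Step 2:
                  J         X         L         M
  init        5.684 6.5768e-04    0.4024   0.04896
  Δ       -5.9997e-05 -1.1999e-04 1.7999e-04 5.9997e-05
  eq          5.684 5.3769e-04    0.4026   0.04902
  solve Keq expr → x = 5.9997e-05; check Q = 1946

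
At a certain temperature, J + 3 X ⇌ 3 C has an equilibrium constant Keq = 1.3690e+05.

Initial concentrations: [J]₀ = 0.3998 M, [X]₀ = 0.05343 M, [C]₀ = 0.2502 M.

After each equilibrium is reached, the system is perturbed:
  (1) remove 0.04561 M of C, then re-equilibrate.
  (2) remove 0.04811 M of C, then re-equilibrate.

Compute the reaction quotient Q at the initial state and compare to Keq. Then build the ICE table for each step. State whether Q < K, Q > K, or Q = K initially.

Q₀ = 256.8 vs Keq = 1.3690e+05 ⇒ Q<K, forward
Step 1:
                    J           X           C
  init         0.3998     0.05343      0.2502
  Δ          -0.01518    -0.04554     0.04554
  eq           0.3846     0.00789      0.2957
  solve Keq expr → x = 0.01518; check Q = 1.3690e+05
Then remove 0.04561 M of C.
Step 2:
                    J           X           C
  init         0.3846     0.00789      0.2501
  Δ       -3.9434e-04   -0.001183    0.001183
  eq           0.3842    0.006707      0.2513
  solve Keq expr → x = 3.9434e-04; check Q = 1.3690e+05
Then remove 0.04811 M of C.
Step 3:
                    J           X           C
  init         0.3842    0.006707      0.2032
  Δ       -4.1624e-04   -0.001249    0.001249
  eq           0.3838    0.005459      0.2045
  solve Keq expr → x = 4.1624e-04; check Q = 1.3690e+05

Q₀ = 256.8; Q < K (proceeds forward)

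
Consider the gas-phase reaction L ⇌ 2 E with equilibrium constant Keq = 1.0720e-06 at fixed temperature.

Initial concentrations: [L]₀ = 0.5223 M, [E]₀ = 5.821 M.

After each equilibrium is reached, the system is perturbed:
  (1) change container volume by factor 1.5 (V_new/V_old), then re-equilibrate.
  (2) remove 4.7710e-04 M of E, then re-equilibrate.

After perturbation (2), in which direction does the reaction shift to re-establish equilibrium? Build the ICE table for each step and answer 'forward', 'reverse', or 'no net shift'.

Direction: forward

Q₀ = 64.87 vs Keq = 1.0720e-06 ⇒ Q>K, reverse
Step 1:
                    L           E
  I            0.5223       5.821
  C              2.91      -5.819
  E             3.432    0.001918
  solve Keq expr → x = -2.91; check Q = 1.0720e-06
Then change container volume by factor 1.5 (V_new/V_old).
Step 2:
                    L           E
  I             2.288    0.001279
  C       -1.4367e-04  2.8733e-04
  E             2.288    0.001566
  solve Keq expr → x = 1.4367e-04; check Q = 1.0720e-06
Then remove 4.7710e-04 M of E.
Step 3:
                    L           E
  I             2.288    0.001089
  C       -2.3851e-04  4.7702e-04
  E             2.288    0.001566
  solve Keq expr → x = 2.3851e-04; check Q = 1.0720e-06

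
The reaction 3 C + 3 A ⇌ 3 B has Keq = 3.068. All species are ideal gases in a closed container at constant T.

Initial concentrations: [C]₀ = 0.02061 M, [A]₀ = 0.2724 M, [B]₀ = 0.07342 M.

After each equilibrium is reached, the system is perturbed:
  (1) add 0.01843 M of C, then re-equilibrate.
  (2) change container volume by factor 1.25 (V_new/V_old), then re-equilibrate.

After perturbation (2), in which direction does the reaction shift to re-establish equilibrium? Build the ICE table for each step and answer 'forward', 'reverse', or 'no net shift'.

Direction: reverse

Q₀ = 2237 vs Keq = 3.068 ⇒ Q>K, reverse
Step 1:
                    C           A           B
  Initial     0.02061      0.2724     0.07342
  Change      0.04382     0.04382    -0.04382
  Equil       0.06443      0.3162      0.0296
  solve Keq expr → x = -0.01461; check Q = 3.068
Then add 0.01843 M of C.
Step 2:
                    C           A           B
  Initial     0.08286      0.3162      0.0296
  Change    -0.005387   -0.005387    0.005387
  Equil       0.07747      0.3108     0.03499
  solve Keq expr → x = 0.001796; check Q = 3.068
Then change container volume by factor 1.25 (V_new/V_old).
Step 3:
                    C           A           B
  Initial     0.06198      0.2487     0.02799
  Change     0.003842    0.003842   -0.003842
  Equil       0.06582      0.2525     0.02415
  solve Keq expr → x = -0.001281; check Q = 3.068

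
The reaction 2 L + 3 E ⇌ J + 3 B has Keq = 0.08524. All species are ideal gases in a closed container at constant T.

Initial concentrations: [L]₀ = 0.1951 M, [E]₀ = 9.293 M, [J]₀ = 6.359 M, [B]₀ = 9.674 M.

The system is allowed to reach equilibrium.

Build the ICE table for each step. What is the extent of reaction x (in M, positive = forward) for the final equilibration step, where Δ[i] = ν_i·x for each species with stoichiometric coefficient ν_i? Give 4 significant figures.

x = -1.184 M

Q₀ = 188.5 vs Keq = 0.08524 ⇒ Q>K, reverse
Step 1:
                  L         E         J         B
  I          0.1951     9.293     6.359     9.674
  C           2.368     3.552    -1.184    -3.552
  E           2.563     12.85     5.175     6.122
  solve Keq expr → x = -1.184; check Q = 0.08524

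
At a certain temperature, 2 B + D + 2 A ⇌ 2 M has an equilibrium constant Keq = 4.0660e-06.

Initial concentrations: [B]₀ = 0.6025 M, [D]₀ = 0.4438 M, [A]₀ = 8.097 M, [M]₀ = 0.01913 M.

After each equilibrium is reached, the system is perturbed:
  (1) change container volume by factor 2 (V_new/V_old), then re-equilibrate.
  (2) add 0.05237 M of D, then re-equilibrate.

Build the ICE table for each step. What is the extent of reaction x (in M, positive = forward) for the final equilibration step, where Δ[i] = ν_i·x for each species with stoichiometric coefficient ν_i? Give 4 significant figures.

Q₀ = 3.4648e-05 vs Keq = 4.0660e-06 ⇒ Q>K, reverse
Step 1:
                    B           D           A           M
  Initial      0.6025      0.4438       8.097     0.01913
  Change      0.01239    0.006193     0.01239    -0.01239
  Equil        0.6149        0.45       8.109    0.006745
  solve Keq expr → x = -0.006193; check Q = 4.0660e-06
Then change container volume by factor 2 (V_new/V_old).
Step 2:
                    B           D           A           M
  Initial      0.3074       0.225       4.055    0.003372
  Change     0.002168    0.001084    0.002168   -0.002168
  Equil        0.3096      0.2261       4.057    0.001204
  solve Keq expr → x = -0.001084; check Q = 4.0660e-06
Then add 0.05237 M of D.
Step 3:
                    B           D           A           M
  Initial      0.3096      0.2785       4.057    0.001204
  Change  -1.3145e-04 -6.5726e-05 -1.3145e-04  1.3145e-04
  Equil        0.3095      0.2784       4.057    0.001336
  solve Keq expr → x = 6.5726e-05; check Q = 4.0660e-06

x = 6.5726e-05 M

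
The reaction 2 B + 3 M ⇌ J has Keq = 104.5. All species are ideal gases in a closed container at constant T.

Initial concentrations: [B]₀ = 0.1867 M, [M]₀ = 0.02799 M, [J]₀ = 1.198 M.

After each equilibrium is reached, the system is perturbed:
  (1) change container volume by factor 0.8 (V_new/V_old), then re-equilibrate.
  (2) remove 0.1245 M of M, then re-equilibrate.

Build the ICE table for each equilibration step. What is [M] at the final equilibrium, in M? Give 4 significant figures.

Q₀ = 1.5673e+06 vs Keq = 104.5 ⇒ Q>K, reverse
Step 1:
                  B         M         J
  init       0.1867   0.02799     1.198
  Δ          0.2382    0.3573   -0.1191
  eq         0.4249    0.3853     1.079
  solve Keq expr → x = -0.1191; check Q = 104.5
Then change container volume by factor 0.8 (V_new/V_old).
Step 2:
                  B         M         J
  init       0.5311    0.4816     1.349
  Δ        -0.06063  -0.09095   0.03032
  eq         0.4705    0.3906     1.379
  solve Keq expr → x = 0.03032; check Q = 104.5
Then remove 0.1245 M of M.
Step 3:
                  B         M         J
  init       0.4705    0.2661     1.379
  Δ         0.06092   0.09137  -0.03046
  eq         0.5314    0.3575     1.348
  solve Keq expr → x = -0.03046; check Q = 104.5

[M]_eq = 0.3575 M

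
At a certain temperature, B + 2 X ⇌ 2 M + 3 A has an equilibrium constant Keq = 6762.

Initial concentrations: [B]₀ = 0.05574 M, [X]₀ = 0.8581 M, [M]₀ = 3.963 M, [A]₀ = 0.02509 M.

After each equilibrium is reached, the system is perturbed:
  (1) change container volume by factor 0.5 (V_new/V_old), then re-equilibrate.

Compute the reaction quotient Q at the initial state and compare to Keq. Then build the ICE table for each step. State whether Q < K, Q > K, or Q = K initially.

Q₀ = 0.006044 vs Keq = 6762 ⇒ Q<K, forward
Step 1:
                   B          X          M          A
  Initial    0.05574     0.8581      3.963    0.02509
  Change    -0.05571    -0.1114     0.1114     0.1671
  Equil   3.1272e-05     0.7467      4.074     0.1922
  solve Keq expr → x = 0.05571; check Q = 6762
Then change container volume by factor 0.5 (V_new/V_old).
Step 2:
                   B          X          M          A
  Initial 6.2544e-05      1.493      8.149     0.3844
  Change  1.8639e-04 3.7279e-04 -3.7279e-04 -5.5918e-04
  Equil   2.4894e-04      1.494      8.148     0.3839
  solve Keq expr → x = -1.8639e-04; check Q = 6762

Q₀ = 0.006044; Q < K (proceeds forward)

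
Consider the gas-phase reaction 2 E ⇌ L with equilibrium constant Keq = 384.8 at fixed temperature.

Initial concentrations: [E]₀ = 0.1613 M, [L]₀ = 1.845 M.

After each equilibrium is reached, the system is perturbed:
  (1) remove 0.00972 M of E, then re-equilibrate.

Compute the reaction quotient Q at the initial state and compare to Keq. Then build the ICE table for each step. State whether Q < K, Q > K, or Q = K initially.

Q₀ = 70.91; Q < K (proceeds forward)

Q₀ = 70.91 vs Keq = 384.8 ⇒ Q<K, forward
Step 1:
                    E           L
  I            0.1613       1.845
  C          -0.09121      0.0456
  E           0.07009       1.891
  solve Keq expr → x = 0.0456; check Q = 384.8
Then remove 0.00972 M of E.
Step 2:
                    E           L
  I           0.06037       1.891
  C          0.009631   -0.004815
  E              0.07       1.886
  solve Keq expr → x = -0.004815; check Q = 384.8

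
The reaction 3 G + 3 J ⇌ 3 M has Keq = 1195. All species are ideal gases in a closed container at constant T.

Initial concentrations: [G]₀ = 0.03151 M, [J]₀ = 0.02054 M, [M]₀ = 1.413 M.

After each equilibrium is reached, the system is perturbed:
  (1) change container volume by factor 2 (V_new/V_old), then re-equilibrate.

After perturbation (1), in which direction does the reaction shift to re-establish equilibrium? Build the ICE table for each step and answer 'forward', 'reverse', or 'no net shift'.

Direction: reverse

Q₀ = 1.0406e+10 vs Keq = 1195 ⇒ Q>K, reverse
Step 1:
                    G           J           M
  Initial     0.03151     0.02054       1.413
  Change       0.2981      0.2981     -0.2981
  Equil        0.3297      0.3187       1.115
  solve Keq expr → x = -0.09938; check Q = 1195
Then change container volume by factor 2 (V_new/V_old).
Step 2:
                    G           J           M
  Initial      0.1648      0.1593      0.5574
  Change      0.05543     0.05543    -0.05543
  Equil        0.2203      0.2148       0.502
  solve Keq expr → x = -0.01848; check Q = 1195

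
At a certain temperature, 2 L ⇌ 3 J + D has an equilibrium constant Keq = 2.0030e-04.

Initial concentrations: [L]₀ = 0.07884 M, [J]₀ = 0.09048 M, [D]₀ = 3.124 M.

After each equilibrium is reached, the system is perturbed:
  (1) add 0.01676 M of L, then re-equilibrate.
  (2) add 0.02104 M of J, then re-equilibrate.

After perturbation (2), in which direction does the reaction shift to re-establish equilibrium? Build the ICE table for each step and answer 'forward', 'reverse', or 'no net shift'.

Q₀ = 0.3723 vs Keq = 2.0030e-04 ⇒ Q>K, reverse
Step 1:
                   L          J          D
  init       0.07884    0.09048      3.124
  Δ          0.05338   -0.08006   -0.02669
  eq          0.1322    0.01042      3.097
  solve Keq expr → x = -0.02669; check Q = 2.0030e-04
Then add 0.01676 M of L.
Step 2:
                   L          J          D
  init         0.149    0.01042      3.097
  Δ       -5.5620e-04 8.3429e-04 2.7810e-04
  eq          0.1484    0.01125      3.098
  solve Keq expr → x = 2.7810e-04; check Q = 2.0030e-04
Then add 0.02104 M of J.
Step 3:
                   L          J          D
  init        0.1484    0.03229      3.098
  Δ          0.01357   -0.02036  -0.006785
  eq           0.162    0.01194      3.091
  solve Keq expr → x = -0.006785; check Q = 2.0030e-04

Direction: reverse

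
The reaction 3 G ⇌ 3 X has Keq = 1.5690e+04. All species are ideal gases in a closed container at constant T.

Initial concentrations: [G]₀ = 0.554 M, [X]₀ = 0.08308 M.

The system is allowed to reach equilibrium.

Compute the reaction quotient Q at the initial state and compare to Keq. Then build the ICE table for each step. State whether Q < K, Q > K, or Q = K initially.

Q₀ = 0.003373; Q < K (proceeds forward)

Q₀ = 0.003373 vs Keq = 1.5690e+04 ⇒ Q<K, forward
Step 1:
                  G         X
  I           0.554   0.08308
  C         -0.5295    0.5295
  E         0.02447    0.6126
  solve Keq expr → x = 0.1765; check Q = 1.5690e+04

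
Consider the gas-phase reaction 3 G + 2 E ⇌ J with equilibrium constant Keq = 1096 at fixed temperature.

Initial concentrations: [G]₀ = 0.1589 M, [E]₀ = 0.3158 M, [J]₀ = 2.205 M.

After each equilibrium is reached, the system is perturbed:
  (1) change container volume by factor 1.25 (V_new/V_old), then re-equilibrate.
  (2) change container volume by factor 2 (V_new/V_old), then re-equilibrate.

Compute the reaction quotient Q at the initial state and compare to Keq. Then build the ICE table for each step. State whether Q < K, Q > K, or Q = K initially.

Q₀ = 5511 vs Keq = 1096 ⇒ Q>K, reverse
Step 1:
                    G           E           J
  init         0.1589      0.3158       2.205
  Δ           0.08416     0.05611    -0.02805
  eq           0.2431      0.3719       2.177
  solve Keq expr → x = -0.02805; check Q = 1096
Then change container volume by factor 1.25 (V_new/V_old).
Step 2:
                    G           E           J
  init         0.1945      0.2975       1.742
  Δ           0.04904     0.03269    -0.01635
  eq           0.2435      0.3302       1.725
  solve Keq expr → x = -0.01635; check Q = 1096
Then change container volume by factor 2 (V_new/V_old).
Step 3:
                    G           E           J
  init         0.1217      0.1651      0.8626
  Δ            0.1133     0.07556    -0.03778
  eq           0.2351      0.2407      0.8248
  solve Keq expr → x = -0.03778; check Q = 1096

Q₀ = 5511; Q > K (proceeds reverse)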